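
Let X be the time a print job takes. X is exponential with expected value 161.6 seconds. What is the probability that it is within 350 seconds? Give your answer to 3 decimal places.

The rate is λ = 1/161.6 = 0.00618812 per second.
P(X ≤ 350) = 1 − e^(−λ·350) = 1 − e^(−2.1658) ≈ 0.885.

0.885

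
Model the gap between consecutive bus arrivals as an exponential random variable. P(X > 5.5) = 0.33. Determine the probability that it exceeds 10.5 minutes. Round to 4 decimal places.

0.1204

e^(−λ·5.5) = 0.33 ⇒ λ = −ln(0.33)/5.5 = 0.201575.
P(X > 10.5) = e^(−0.201575·10.5) = e^(−2.1165) ≈ 0.1204.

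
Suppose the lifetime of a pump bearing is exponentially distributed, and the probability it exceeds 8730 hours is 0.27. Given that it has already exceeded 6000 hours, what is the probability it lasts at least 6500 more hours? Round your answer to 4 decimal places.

From e^(−λ·8730) = 0.27, λ = −ln(0.27)/8730 = 0.000149981.
Memoryless: P(X > 6000+6500 | X > 6000) = P(X > 6500) = e^(−0.000149981·6500) ≈ 0.3772.

0.3772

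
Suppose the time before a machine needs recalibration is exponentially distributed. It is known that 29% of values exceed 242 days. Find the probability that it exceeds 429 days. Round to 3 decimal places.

0.111

e^(−λ·242) = 0.29 ⇒ λ = −ln(0.29)/242 = 0.00511518.
P(X > 429) = e^(−0.00511518·429) = e^(−2.1944) ≈ 0.111.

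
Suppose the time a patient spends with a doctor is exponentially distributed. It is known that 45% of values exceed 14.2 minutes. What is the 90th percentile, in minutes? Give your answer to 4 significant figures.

40.95

e^(−λ·14.2) = 0.45 ⇒ λ = −ln(0.45)/14.2 = 0.0562329.
90th percentile: 1 − e^(−λt) = 0.9, t = −ln(0.1)/λ = 40.9473 minutes.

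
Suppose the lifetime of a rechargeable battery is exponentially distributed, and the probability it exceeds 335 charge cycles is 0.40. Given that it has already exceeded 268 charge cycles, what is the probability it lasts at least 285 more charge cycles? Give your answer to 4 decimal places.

0.4586

From e^(−λ·335) = 0.40, λ = −ln(0.40)/335 = 0.0027352.
Memoryless: P(X > 268+285 | X > 268) = P(X > 285) = e^(−0.0027352·285) ≈ 0.4586.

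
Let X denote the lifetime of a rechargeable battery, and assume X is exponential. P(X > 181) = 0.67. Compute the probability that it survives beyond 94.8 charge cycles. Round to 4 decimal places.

0.8108

e^(−λ·181) = 0.67 ⇒ λ = −ln(0.67)/181 = 0.00221258.
P(X > 94.8) = e^(−0.00221258·94.8) = e^(−0.20975) ≈ 0.8108.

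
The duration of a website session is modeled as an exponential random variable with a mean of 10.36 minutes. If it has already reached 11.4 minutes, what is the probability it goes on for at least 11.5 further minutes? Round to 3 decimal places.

0.330

The rate is λ = 1/10.36 = 0.0965251 per minute.
The exponential is memoryless, so the remaining time is again Exp(λ): the condition X > 11.4 is irrelevant.
P(X > 11.5) = e^(−1.11) ≈ 0.330.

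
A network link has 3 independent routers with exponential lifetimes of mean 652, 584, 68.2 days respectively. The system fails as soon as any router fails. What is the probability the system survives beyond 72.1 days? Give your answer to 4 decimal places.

0.2749

The first failure time is exponential with rate Σλ_i = 1/652 + 1/584 + 1/68.2 = 0.0179088 per day.
P(min > 72.1) = e^(−0.0179088·72.1) = e^(−1.2912) ≈ 0.2749.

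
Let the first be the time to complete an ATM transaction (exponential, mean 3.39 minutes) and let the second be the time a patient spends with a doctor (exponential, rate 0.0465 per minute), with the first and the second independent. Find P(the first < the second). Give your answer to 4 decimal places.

λ_1 = 1/3.39 = 0.294985, λ_2 = 0.0465.
For independent exponentials, P(the first < the second) = λ_1/(λ_1+λ_2) = 0.294985/0.341485 ≈ 0.8638.

0.8638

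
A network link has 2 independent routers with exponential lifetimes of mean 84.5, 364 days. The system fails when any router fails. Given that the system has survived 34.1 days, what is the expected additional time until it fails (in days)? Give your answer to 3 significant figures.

68.6

First-failure rate Σλ = 1/84.5 + 1/364 = 0.0145816.
By memorylessness the expected residual is 1/Σλ = 68.5797 days, regardless of the 34.1 already elapsed.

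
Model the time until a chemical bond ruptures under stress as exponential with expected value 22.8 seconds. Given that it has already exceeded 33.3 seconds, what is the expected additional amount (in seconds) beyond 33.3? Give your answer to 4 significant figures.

The rate is λ = 1/22.8 = 0.0438596 per second.
By memorylessness, the remaining amount past any threshold is again Exp(λ) with mean 1/λ = 22.8 seconds.

22.80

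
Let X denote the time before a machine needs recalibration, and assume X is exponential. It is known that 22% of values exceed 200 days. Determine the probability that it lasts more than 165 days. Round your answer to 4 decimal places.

e^(−λ·200) = 0.22 ⇒ λ = −ln(0.22)/200 = 0.00757064.
P(X > 165) = e^(−0.00757064·165) = e^(−1.2492) ≈ 0.2867.

0.2867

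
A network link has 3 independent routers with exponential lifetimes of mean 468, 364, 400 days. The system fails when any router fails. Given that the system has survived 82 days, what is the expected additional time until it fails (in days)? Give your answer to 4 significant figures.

First-failure rate Σλ = 1/468 + 1/364 + 1/400 = 0.007384.
By memorylessness the expected residual is 1/Σλ = 135.428 days, regardless of the 82 already elapsed.

135.4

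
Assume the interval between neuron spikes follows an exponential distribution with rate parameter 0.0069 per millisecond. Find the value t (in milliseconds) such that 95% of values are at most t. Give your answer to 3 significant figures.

434

Set 1 − e^(−λt) = 0.95, so t = −ln(0.05)/λ = 2.9957/0.0069 ≈ 434.164 milliseconds.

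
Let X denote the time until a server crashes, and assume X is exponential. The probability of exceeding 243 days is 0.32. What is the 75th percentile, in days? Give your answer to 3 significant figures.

e^(−λ·243) = 0.32 ⇒ λ = −ln(0.32)/243 = 0.00468903.
75th percentile: 1 − e^(−λt) = 0.75, t = −ln(0.25)/λ = 295.646 days.

296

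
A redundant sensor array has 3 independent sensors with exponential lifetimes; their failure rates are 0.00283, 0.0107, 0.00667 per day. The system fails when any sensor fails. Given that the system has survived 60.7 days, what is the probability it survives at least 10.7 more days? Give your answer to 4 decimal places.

0.8056

Time to first failure ~ Exp(Σλ) with Σλ = 0.0202.
By memorylessness, P(T > 60.7+10.7 | T > 60.7) = P(T > 10.7) = e^(−0.0202·10.7) ≈ 0.8056.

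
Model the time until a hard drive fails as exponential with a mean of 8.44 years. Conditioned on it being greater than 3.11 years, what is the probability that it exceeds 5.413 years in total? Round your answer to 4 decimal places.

0.7612

The rate is λ = 1/8.44 = 0.118483 per year.
P(X > s+t | X > s) = e^(−λ(s+t))/e^(−λs) = e^(−λt), independent of s = 3.11.
P(X > 2.303) = e^(−0.27287) ≈ 0.7612.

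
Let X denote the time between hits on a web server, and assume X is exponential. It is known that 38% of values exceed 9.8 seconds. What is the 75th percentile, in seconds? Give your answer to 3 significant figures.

e^(−λ·9.8) = 0.38 ⇒ λ = −ln(0.38)/9.8 = 0.0987331.
75th percentile: 1 − e^(−λt) = 0.75, t = −ln(0.25)/λ = 14.0408 seconds.

14.0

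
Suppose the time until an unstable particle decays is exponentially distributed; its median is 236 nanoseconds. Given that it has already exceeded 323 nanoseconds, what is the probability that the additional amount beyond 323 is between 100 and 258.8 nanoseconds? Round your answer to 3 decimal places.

For an exponential, median = ln(2)/λ, so λ = ln 2 / 236 = 0.00293706 per nanosecond.
Memoryless: the residual past 323 is again Exp(λ).
P(100 < residual < 258.8) = e^(−λ·100) − e^(−λ·258.8) = 0.74550 − 0.46761 ≈ 0.278.

0.278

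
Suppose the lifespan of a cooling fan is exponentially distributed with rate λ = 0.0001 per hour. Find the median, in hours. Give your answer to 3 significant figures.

6930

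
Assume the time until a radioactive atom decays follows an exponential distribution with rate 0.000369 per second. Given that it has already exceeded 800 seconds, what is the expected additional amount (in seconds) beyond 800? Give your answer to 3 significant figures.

By memorylessness, the remaining amount past any threshold is again Exp(λ) with mean 1/λ = 2710.03 seconds.

2710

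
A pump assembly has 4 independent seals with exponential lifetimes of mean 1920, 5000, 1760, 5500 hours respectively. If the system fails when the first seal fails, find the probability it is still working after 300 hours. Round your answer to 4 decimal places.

0.6432

The first failure time is exponential with rate Σλ_i = 1/1920 + 1/5000 + 1/1760 + 1/5500 = 0.00147083 per hour.
P(min > 300) = e^(−0.00147083·300) = e^(−0.44125) ≈ 0.6432.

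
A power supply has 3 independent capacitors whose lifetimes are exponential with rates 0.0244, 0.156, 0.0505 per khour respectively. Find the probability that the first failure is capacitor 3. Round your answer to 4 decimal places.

The time to first failure is exponential with rate Σλ = 0.0244 + 0.156 + 0.0505 = 0.2309.
P(capacitor 3 first) = λ_3/Σλ = 0.0505/0.2309 ≈ 0.2187.

0.2187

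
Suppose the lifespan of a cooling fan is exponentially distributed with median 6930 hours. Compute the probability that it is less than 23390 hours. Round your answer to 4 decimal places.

0.9036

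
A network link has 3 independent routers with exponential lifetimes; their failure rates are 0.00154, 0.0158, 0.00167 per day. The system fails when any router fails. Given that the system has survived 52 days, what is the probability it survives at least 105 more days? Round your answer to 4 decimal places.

Time to first failure ~ Exp(Σλ) with Σλ = 0.01901.
By memorylessness, P(T > 52+105 | T > 52) = P(T > 105) = e^(−0.01901·105) ≈ 0.1359.

0.1359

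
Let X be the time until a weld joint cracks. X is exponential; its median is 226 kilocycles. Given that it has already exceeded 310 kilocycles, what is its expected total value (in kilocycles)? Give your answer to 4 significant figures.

For an exponential, median = ln(2)/λ, so λ = ln 2 / 226 = 0.00306702 per kilocycle.
By memorylessness, E[X | X > 310] = 310 + 1/λ = 310 + 326.049 = 636.049 kilocycles.

636.0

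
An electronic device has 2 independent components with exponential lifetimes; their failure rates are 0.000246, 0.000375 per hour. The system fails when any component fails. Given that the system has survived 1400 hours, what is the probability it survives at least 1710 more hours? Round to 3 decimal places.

0.346

Time to first failure ~ Exp(Σλ) with Σλ = 0.000621.
By memorylessness, P(T > 1400+1710 | T > 1400) = P(T > 1710) = e^(−0.000621·1710) ≈ 0.346.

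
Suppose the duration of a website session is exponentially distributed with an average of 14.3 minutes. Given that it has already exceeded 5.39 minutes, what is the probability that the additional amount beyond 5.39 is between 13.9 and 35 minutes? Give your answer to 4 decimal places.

The rate is λ = 1/14.3 = 0.0699301 per minute.
Memoryless: the residual past 5.39 is again Exp(λ).
P(13.9 < residual < 35) = e^(−λ·13.9) − e^(−λ·35) = 0.37832 − 0.08651 ≈ 0.2918.

0.2918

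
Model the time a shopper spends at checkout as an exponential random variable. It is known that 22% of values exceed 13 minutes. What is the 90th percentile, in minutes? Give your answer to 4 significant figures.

e^(−λ·13) = 0.22 ⇒ λ = −ln(0.22)/13 = 0.116471.
90th percentile: 1 − e^(−λt) = 0.9, t = −ln(0.1)/λ = 19.7695 minutes.

19.77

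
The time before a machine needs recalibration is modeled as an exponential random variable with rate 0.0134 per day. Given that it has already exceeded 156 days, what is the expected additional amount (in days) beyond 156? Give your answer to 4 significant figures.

74.63

By memorylessness, the remaining amount past any threshold is again Exp(λ) with mean 1/λ = 74.6269 days.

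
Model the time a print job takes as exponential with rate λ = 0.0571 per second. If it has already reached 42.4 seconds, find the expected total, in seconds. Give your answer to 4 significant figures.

59.91

By memorylessness, E[X | X > 42.4] = 42.4 + 1/λ = 42.4 + 17.5131 = 59.9131 seconds.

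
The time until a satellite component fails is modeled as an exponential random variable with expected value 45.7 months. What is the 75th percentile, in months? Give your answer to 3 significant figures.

63.4

The rate is λ = 1/45.7 = 0.0218818 per month.
Set 1 − e^(−λt) = 0.75, so t = −ln(0.25)/λ = 1.3863/0.0218818 ≈ 63.3537 months.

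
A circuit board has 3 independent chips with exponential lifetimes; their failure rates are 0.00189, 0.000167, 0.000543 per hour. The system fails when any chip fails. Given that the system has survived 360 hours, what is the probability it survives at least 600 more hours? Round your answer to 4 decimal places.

Time to first failure ~ Exp(Σλ) with Σλ = 0.0026.
By memorylessness, P(T > 360+600 | T > 360) = P(T > 600) = e^(−0.0026·600) ≈ 0.2101.

0.2101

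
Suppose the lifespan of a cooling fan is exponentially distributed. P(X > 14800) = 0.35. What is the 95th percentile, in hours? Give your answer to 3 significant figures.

42200

e^(−λ·14800) = 0.35 ⇒ λ = −ln(0.35)/14800 = 0.0000709339.
95th percentile: 1 − e^(−λt) = 0.95, t = −ln(0.05)/λ = 42232.7 hours.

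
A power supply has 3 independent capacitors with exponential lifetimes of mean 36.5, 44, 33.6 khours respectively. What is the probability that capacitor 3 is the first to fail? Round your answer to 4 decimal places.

0.3726

Rates: λ_i = 1/mean_i → 0.0273973, 0.0227273, 0.0297619; Σλ = 0.0798864.
P(capacitor 3 first) = λ_3/Σλ = 0.0297619/0.0798864 ≈ 0.3726.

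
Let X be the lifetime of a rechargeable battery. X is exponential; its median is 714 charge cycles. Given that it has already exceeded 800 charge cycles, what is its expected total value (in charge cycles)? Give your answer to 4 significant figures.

For an exponential, median = ln(2)/λ, so λ = ln 2 / 714 = 0.000970794 per charge cycle.
By memorylessness, E[X | X > 800] = 800 + 1/λ = 800 + 1030.08 = 1830.08 charge cycles.

1830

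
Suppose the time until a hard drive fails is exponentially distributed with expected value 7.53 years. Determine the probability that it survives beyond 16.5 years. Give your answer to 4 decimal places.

0.1118

The rate is λ = 1/7.53 = 0.132802 per year.
P(X > 16.5) = e^(−λ·16.5) = e^(−2.1912) ≈ 0.1118.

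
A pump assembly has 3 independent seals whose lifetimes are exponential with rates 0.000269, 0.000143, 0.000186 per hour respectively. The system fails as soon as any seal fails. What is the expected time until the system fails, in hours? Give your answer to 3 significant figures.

1670

The time to first failure is exponential with rate Σλ = 0.000269 + 0.000143 + 0.000186 = 0.000598.
E[min] = 1/Σλ = 1/0.000598 = 1672.24 hours.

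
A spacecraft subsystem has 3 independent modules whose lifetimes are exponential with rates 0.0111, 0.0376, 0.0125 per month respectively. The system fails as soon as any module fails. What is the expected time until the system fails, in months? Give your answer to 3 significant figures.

The time to first failure is exponential with rate Σλ = 0.0111 + 0.0376 + 0.0125 = 0.0612.
E[min] = 1/Σλ = 1/0.0612 = 16.3399 months.

16.3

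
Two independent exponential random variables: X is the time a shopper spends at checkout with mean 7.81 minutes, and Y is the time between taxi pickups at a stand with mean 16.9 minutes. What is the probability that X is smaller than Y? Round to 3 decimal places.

0.684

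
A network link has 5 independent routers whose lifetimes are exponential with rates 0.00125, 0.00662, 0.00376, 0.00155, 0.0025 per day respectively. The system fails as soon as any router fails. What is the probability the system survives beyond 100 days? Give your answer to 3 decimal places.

The time to first failure is exponential with rate Σλ = 0.00125 + 0.00662 + 0.00376 + 0.00155 + 0.0025 = 0.01568.
P(min > 100) = e^(−0.01568·100) = e^(−1.568) ≈ 0.208.

0.208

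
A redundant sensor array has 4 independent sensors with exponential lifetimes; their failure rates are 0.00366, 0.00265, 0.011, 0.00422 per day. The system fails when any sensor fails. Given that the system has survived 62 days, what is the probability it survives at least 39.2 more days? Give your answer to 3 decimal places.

0.430

Time to first failure ~ Exp(Σλ) with Σλ = 0.02153.
By memorylessness, P(T > 62+39.2 | T > 62) = P(T > 39.2) = e^(−0.02153·39.2) ≈ 0.430.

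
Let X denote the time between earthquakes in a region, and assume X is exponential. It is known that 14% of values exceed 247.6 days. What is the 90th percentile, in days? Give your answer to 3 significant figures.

e^(−λ·247.6) = 0.14 ⇒ λ = −ln(0.14)/247.6 = 0.00794068.
90th percentile: 1 − e^(−λt) = 0.9, t = −ln(0.1)/λ = 289.973 days.

290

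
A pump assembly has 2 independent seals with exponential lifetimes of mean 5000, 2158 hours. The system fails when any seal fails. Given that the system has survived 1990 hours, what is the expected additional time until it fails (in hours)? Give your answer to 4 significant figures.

First-failure rate Σλ = 1/5000 + 1/2158 = 0.000663392.
By memorylessness the expected residual is 1/Σλ = 1507.4 hours, regardless of the 1990 already elapsed.

1507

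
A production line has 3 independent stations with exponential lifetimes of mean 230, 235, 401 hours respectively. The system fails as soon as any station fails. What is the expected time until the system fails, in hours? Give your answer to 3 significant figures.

The first failure time is exponential with rate Σλ_i = 1/230 + 1/235 + 1/401 = 0.0110969 per hour.
E[min] = 1/Σλ = 1/0.0110969 = 90.1152 hours.

90.1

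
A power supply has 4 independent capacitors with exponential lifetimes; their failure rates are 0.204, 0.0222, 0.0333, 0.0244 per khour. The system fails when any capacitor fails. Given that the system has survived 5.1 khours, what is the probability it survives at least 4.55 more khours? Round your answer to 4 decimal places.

0.2748

Time to first failure ~ Exp(Σλ) with Σλ = 0.2839.
By memorylessness, P(T > 5.1+4.55 | T > 5.1) = P(T > 4.55) = e^(−0.2839·4.55) ≈ 0.2748.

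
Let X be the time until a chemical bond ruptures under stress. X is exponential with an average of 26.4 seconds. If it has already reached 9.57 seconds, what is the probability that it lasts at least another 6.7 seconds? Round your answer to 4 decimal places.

0.7759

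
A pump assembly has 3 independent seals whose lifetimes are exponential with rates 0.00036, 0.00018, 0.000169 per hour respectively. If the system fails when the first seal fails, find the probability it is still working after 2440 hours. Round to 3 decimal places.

0.177

The time to first failure is exponential with rate Σλ = 0.00036 + 0.00018 + 0.000169 = 0.000709.
P(min > 2440) = e^(−0.000709·2440) = e^(−1.73) ≈ 0.177.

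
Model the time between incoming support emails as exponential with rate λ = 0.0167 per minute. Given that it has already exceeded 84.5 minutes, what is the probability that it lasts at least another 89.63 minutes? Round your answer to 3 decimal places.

P(X > s+t | X > s) = e^(−λ(s+t))/e^(−λs) = e^(−λt), independent of s = 84.5.
P(X > 89.63) = e^(−1.4968) ≈ 0.224.

0.224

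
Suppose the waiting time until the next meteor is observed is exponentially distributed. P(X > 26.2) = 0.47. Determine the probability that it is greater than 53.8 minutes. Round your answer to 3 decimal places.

e^(−λ·26.2) = 0.47 ⇒ λ = −ln(0.47)/26.2 = 0.0288177.
P(X > 53.8) = e^(−0.0288177·53.8) = e^(−1.5504) ≈ 0.212.

0.212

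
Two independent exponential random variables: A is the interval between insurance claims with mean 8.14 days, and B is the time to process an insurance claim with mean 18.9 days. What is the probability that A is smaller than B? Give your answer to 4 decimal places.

0.6990

λ_1 = 1/8.14 = 0.12285, λ_2 = 1/18.9 = 0.0529101.
For independent exponentials, P(A < B) = λ_1/(λ_1+λ_2) = 0.12285/0.17576 ≈ 0.6990.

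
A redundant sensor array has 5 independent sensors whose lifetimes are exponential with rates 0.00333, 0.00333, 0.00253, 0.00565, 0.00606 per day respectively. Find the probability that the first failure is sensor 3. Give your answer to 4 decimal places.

0.1211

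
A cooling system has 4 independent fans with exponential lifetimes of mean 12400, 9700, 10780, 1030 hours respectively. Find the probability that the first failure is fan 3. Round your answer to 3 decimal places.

0.074

Rates: λ_i = 1/mean_i → 0.0000806452, 0.000103093, 0.0000927644, 0.000970874; Σλ = 0.00124738.
P(fan 3 first) = λ_3/Σλ = 0.0000927644/0.00124738 ≈ 0.074.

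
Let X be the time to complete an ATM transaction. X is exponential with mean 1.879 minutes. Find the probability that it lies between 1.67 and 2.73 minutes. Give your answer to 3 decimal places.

The rate is λ = 1/1.879 = 0.532198 per minute.
P(1.67 < X < 2.73) = e^(−λ·1.67) − e^(−λ·2.73) = 0.41116 − 0.23389 ≈ 0.177.

0.177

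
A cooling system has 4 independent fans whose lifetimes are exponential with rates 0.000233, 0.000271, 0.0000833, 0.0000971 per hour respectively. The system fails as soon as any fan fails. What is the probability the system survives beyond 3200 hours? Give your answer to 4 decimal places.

0.1119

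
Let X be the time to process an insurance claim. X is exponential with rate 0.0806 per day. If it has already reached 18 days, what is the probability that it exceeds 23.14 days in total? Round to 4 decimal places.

0.6608

By the memoryless property, P(X > 18+5.14 | X > 18) = P(X > 5.14).
P(X > 5.14) = e^(−0.41428) ≈ 0.6608.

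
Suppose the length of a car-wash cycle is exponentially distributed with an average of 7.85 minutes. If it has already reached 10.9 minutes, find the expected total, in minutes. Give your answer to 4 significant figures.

The rate is λ = 1/7.85 = 0.127389 per minute.
By memorylessness, E[X | X > 10.9] = 10.9 + 1/λ = 10.9 + 7.85 = 18.75 minutes.

18.75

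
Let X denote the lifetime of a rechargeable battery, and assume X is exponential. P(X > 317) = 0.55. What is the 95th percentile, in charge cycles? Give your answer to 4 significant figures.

e^(−λ·317) = 0.55 ⇒ λ = −ln(0.55)/317 = 0.00188592.
95th percentile: 1 − e^(−λt) = 0.95, t = −ln(0.05)/λ = 1588.47 charge cycles.

1588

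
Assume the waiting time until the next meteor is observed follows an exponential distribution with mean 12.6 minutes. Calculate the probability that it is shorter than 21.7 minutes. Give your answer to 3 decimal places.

0.821

The rate is λ = 1/12.6 = 0.0793651 per minute.
P(X ≤ 21.7) = 1 − e^(−λ·21.7) = 1 − e^(−1.7222) ≈ 0.821.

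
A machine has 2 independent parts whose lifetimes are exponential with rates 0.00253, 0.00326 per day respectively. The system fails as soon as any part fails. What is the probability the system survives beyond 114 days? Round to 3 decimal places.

0.517

The time to first failure is exponential with rate Σλ = 0.00253 + 0.00326 = 0.00579.
P(min > 114) = e^(−0.00579·114) = e^(−0.66006) ≈ 0.517.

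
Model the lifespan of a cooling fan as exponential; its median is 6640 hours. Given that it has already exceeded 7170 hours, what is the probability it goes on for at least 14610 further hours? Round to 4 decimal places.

For an exponential, median = ln(2)/λ, so λ = ln 2 / 6640 = 0.00010439 per hour.
The exponential is memoryless, so the remaining time is again Exp(λ): the condition X > 7170 is irrelevant.
P(X > 14610) = e^(−1.5251) ≈ 0.2176.

0.2176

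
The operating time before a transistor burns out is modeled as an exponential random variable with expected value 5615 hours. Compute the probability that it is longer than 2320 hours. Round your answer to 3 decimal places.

The rate is λ = 1/5615 = 0.000178094 per hour.
P(X > 2320) = e^(−λ·2320) = e^(−0.41318) ≈ 0.662.

0.662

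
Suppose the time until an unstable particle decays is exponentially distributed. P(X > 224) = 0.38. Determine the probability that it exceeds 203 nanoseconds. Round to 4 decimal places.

0.4161

e^(−λ·224) = 0.38 ⇒ λ = −ln(0.38)/224 = 0.00431957.
P(X > 203) = e^(−0.00431957·203) = e^(−0.87687) ≈ 0.4161.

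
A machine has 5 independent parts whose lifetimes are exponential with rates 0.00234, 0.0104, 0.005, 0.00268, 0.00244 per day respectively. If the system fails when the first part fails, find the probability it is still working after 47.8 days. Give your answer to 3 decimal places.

0.335

The time to first failure is exponential with rate Σλ = 0.00234 + 0.0104 + 0.005 + 0.00268 + 0.00244 = 0.02286.
P(min > 47.8) = e^(−0.02286·47.8) = e^(−1.0927) ≈ 0.335.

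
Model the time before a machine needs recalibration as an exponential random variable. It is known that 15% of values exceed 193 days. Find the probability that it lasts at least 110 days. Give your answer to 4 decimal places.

0.3392

e^(−λ·193) = 0.15 ⇒ λ = −ln(0.15)/193 = 0.00982964.
P(X > 110) = e^(−0.00982964·110) = e^(−1.0813) ≈ 0.3392.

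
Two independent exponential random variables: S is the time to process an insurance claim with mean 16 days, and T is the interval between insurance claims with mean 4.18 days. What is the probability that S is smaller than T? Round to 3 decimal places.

0.207

λ_1 = 1/16 = 0.0625, λ_2 = 1/4.18 = 0.239234.
For independent exponentials, P(S < T) = λ_1/(λ_1+λ_2) = 0.0625/0.301734 ≈ 0.207.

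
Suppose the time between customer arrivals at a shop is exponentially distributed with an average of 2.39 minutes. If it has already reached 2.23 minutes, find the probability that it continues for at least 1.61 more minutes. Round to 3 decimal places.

The rate is λ = 1/2.39 = 0.41841 per minute.
P(X > s+t | X > s) = e^(−λ(s+t))/e^(−λs) = e^(−λt), independent of s = 2.23.
P(X > 1.61) = e^(−0.67364) ≈ 0.510.

0.510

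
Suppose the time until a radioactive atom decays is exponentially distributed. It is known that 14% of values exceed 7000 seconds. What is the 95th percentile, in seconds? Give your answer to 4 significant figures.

e^(−λ·7000) = 0.14 ⇒ λ = −ln(0.14)/7000 = 0.000280873.
95th percentile: 1 − e^(−λt) = 0.95, t = −ln(0.05)/λ = 10665.8 seconds.

10670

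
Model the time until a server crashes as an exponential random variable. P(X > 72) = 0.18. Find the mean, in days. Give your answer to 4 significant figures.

41.99

e^(−λ·72) = 0.18 ⇒ λ = −ln(0.18)/72 = 0.0238166.
Mean = 1/λ = 41.9874 days.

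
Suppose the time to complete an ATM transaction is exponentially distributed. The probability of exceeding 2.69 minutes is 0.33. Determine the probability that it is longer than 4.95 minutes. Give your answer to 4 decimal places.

e^(−λ·2.69) = 0.33 ⇒ λ = −ln(0.33)/2.69 = 0.412142.
P(X > 4.95) = e^(−0.412142·4.95) = e^(−2.0401) ≈ 0.1300.

0.1300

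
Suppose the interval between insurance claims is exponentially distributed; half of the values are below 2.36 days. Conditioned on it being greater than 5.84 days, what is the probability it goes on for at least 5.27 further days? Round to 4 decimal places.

0.2127

For an exponential, median = ln(2)/λ, so λ = ln 2 / 2.36 = 0.293706 per day.
By the memoryless property, P(X > 5.84+5.27 | X > 5.84) = P(X > 5.27).
P(X > 5.27) = e^(−1.5478) ≈ 0.2127.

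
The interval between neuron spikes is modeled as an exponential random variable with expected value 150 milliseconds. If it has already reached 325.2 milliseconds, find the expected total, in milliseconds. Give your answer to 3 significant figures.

The rate is λ = 1/150 = 0.00666667 per millisecond.
By memorylessness, E[X | X > 325.2] = 325.2 + 1/λ = 325.2 + 150 = 475.2 milliseconds.

475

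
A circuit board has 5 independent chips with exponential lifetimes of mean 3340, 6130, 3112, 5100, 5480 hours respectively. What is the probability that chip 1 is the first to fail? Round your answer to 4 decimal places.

0.2576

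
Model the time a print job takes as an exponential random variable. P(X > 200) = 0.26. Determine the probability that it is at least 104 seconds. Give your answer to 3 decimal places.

0.496

e^(−λ·200) = 0.26 ⇒ λ = −ln(0.26)/200 = 0.00673537.
P(X > 104) = e^(−0.00673537·104) = e^(−0.70048) ≈ 0.496.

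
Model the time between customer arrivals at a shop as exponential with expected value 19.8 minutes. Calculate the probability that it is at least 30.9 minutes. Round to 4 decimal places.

The rate is λ = 1/19.8 = 0.0505051 per minute.
P(X > 30.9) = e^(−λ·30.9) = e^(−1.5606) ≈ 0.2100.

0.2100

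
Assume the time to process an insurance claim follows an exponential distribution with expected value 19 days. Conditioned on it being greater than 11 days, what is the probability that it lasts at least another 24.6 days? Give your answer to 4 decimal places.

0.2740

The rate is λ = 1/19 = 0.0526316 per day.
P(X > s+t | X > s) = e^(−λ(s+t))/e^(−λs) = e^(−λt), independent of s = 11.
P(X > 24.6) = e^(−1.2947) ≈ 0.2740.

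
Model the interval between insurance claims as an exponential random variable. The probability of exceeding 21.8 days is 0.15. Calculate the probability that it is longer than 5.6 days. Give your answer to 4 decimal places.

0.6143

e^(−λ·21.8) = 0.15 ⇒ λ = −ln(0.15)/21.8 = 0.0870239.
P(X > 5.6) = e^(−0.0870239·5.6) = e^(−0.48733) ≈ 0.6143.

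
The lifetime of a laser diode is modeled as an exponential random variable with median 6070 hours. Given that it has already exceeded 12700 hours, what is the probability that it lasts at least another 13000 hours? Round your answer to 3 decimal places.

For an exponential, median = ln(2)/λ, so λ = ln 2 / 6070 = 0.000114192 per hour.
By the memoryless property, P(X > 12700+13000 | X > 12700) = P(X > 13000).
P(X > 13000) = e^(−1.4845) ≈ 0.227.

0.227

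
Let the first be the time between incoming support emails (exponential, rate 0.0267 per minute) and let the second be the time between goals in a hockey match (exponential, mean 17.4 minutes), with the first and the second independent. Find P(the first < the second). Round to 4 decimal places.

λ_1 = 0.0267, λ_2 = 1/17.4 = 0.0574713.
For independent exponentials, P(the first < the second) = λ_1/(λ_1+λ_2) = 0.0267/0.0841713 ≈ 0.3172.

0.3172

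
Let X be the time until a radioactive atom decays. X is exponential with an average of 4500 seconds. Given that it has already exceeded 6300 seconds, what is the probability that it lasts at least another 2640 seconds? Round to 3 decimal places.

0.556

The rate is λ = 1/4500 = 0.000222222 per second.
P(X > s+t | X > s) = e^(−λ(s+t))/e^(−λs) = e^(−λt), independent of s = 6300.
P(X > 2640) = e^(−0.58667) ≈ 0.556.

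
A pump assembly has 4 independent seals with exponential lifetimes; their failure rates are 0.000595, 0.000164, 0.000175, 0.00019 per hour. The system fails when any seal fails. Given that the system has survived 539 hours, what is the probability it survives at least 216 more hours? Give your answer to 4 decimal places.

0.7844

Time to first failure ~ Exp(Σλ) with Σλ = 0.001124.
By memorylessness, P(T > 539+216 | T > 539) = P(T > 216) = e^(−0.001124·216) ≈ 0.7844.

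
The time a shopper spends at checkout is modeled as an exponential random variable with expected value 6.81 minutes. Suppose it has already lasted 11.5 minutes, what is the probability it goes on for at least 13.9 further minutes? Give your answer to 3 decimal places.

The rate is λ = 1/6.81 = 0.146843 per minute.
By the memoryless property, P(X > 11.5+13.9 | X > 11.5) = P(X > 13.9).
P(X > 13.9) = e^(−2.0411) ≈ 0.130.

0.130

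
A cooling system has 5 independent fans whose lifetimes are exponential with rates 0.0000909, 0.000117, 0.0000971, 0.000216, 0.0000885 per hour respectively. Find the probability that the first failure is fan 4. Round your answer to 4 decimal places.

0.3544

The time to first failure is exponential with rate Σλ = 0.0000909 + 0.000117 + 0.0000971 + 0.000216 + 0.0000885 = 0.0006095.
P(fan 4 first) = λ_4/Σλ = 0.000216/0.0006095 ≈ 0.3544.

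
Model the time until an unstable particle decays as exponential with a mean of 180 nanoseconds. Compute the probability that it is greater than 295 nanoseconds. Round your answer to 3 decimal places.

The rate is λ = 1/180 = 0.00555556 per nanosecond.
P(X > 295) = e^(−λ·295) = e^(−1.6389) ≈ 0.194.

0.194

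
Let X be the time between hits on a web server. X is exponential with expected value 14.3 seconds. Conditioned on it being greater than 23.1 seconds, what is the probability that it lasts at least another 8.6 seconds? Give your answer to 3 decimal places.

0.548

The rate is λ = 1/14.3 = 0.0699301 per second.
The exponential is memoryless, so the remaining time is again Exp(λ): the condition X > 23.1 is irrelevant.
P(X > 8.6) = e^(−0.6014) ≈ 0.548.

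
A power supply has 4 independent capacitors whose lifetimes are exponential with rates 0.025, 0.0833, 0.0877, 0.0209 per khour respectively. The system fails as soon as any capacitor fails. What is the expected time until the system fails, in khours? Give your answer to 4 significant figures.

The time to first failure is exponential with rate Σλ = 0.025 + 0.0833 + 0.0877 + 0.0209 = 0.2169.
E[min] = 1/Σλ = 1/0.2169 = 4.61042 khours.

4.610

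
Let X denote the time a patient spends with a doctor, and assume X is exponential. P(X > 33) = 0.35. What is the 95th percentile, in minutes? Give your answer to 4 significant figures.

94.17

e^(−λ·33) = 0.35 ⇒ λ = −ln(0.35)/33 = 0.0318128.
95th percentile: 1 − e^(−λt) = 0.95, t = −ln(0.05)/λ = 94.1675 minutes.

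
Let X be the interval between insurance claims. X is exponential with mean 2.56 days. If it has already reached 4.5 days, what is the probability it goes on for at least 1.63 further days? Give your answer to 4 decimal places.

0.5290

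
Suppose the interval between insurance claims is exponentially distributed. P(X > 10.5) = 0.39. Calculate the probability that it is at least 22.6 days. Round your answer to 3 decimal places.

0.132

e^(−λ·10.5) = 0.39 ⇒ λ = −ln(0.39)/10.5 = 0.089677.
P(X > 22.6) = e^(−0.089677·22.6) = e^(−2.0267) ≈ 0.132.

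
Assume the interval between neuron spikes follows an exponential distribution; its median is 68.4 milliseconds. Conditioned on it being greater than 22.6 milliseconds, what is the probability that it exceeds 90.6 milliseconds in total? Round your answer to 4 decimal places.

For an exponential, median = ln(2)/λ, so λ = ln 2 / 68.4 = 0.0101337 per millisecond.
By the memoryless property, P(X > 22.6+68 | X > 22.6) = P(X > 68).
P(X > 68) = e^(−0.68909) ≈ 0.5020.

0.5020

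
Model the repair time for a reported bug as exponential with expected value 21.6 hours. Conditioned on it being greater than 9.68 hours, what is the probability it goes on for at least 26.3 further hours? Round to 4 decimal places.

The rate is λ = 1/21.6 = 0.0462963 per hour.
By the memoryless property, P(X > 9.68+26.3 | X > 9.68) = P(X > 26.3).
P(X > 26.3) = e^(−1.2176) ≈ 0.2959.

0.2959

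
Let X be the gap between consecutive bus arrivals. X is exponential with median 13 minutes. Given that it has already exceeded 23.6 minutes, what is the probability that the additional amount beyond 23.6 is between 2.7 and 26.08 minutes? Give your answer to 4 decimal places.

0.6170

For an exponential, median = ln(2)/λ, so λ = ln 2 / 13 = 0.053319 per minute.
Memoryless: the residual past 23.6 is again Exp(λ).
P(2.7 < residual < 26.08) = e^(−λ·2.7) − e^(−λ·26.08) = 0.86592 − 0.24894 ≈ 0.6170.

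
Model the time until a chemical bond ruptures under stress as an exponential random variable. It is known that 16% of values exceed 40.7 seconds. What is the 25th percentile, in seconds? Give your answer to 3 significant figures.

e^(−λ·40.7) = 0.16 ⇒ λ = −ln(0.16)/40.7 = 0.0450266.
25th percentile: 1 − e^(−λt) = 0.25, t = −ln(0.75)/λ = 6.38916 seconds.

6.39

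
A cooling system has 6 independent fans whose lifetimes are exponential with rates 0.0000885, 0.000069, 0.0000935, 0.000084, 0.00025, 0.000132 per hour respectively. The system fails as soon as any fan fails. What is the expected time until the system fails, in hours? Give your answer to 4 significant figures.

1395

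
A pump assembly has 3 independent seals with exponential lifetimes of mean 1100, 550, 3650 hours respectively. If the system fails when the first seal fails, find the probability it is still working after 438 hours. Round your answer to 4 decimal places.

The first failure time is exponential with rate Σλ_i = 1/1100 + 1/550 + 1/3650 = 0.00300125 per hour.
P(min > 438) = e^(−0.00300125·438) = e^(−1.3145) ≈ 0.2686.

0.2686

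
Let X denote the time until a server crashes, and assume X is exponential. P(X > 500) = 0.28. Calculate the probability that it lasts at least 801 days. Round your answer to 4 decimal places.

0.1301

e^(−λ·500) = 0.28 ⇒ λ = −ln(0.28)/500 = 0.00254593.
P(X > 801) = e^(−0.00254593·801) = e^(−2.0393) ≈ 0.1301.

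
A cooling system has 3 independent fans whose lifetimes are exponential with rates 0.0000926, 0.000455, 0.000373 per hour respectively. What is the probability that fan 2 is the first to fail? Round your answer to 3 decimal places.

The time to first failure is exponential with rate Σλ = 0.0000926 + 0.000455 + 0.000373 = 0.0009206.
P(fan 2 first) = λ_2/Σλ = 0.000455/0.0009206 ≈ 0.494.

0.494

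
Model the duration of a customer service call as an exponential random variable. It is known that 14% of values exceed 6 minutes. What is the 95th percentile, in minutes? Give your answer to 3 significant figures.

e^(−λ·6) = 0.14 ⇒ λ = −ln(0.14)/6 = 0.327685.
95th percentile: 1 − e^(−λt) = 0.95, t = −ln(0.05)/λ = 9.1421 minutes.

9.14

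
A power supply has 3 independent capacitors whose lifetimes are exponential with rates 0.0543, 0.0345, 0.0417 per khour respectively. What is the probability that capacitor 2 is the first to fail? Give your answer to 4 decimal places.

0.2644

The time to first failure is exponential with rate Σλ = 0.0543 + 0.0345 + 0.0417 = 0.1305.
P(capacitor 2 first) = λ_2/Σλ = 0.0345/0.1305 ≈ 0.2644.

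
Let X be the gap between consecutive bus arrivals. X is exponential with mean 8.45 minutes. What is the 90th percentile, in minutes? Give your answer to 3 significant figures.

19.5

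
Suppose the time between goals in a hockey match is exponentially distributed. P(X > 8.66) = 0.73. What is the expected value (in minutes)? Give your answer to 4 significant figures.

e^(−λ·8.66) = 0.73 ⇒ λ = −ln(0.73)/8.66 = 0.0363407.
Mean = 1/λ = 27.5173 minutes.

27.52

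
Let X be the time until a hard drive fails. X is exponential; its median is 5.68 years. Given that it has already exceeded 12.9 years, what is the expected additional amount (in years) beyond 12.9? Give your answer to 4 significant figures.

For an exponential, median = ln(2)/λ, so λ = ln 2 / 5.68 = 0.122033 per year.
By memorylessness, the remaining amount past any threshold is again Exp(λ) with mean 1/λ = 8.19451 years.

8.195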